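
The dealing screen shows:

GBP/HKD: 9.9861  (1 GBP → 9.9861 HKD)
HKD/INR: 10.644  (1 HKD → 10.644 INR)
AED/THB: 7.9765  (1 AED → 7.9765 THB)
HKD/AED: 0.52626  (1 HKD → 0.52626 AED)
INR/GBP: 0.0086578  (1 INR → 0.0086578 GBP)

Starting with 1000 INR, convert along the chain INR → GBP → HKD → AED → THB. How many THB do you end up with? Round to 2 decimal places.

362.92

1000 INR × 0.0086578 = 8.6578 GBP
8.6578 GBP × 9.9861 = 86.45765658 HKD
86.45765658 HKD × 0.52626 = 45.4992063517908 AED
45.4992063517908 AED × 7.9765 = 362.9244194650593162 THB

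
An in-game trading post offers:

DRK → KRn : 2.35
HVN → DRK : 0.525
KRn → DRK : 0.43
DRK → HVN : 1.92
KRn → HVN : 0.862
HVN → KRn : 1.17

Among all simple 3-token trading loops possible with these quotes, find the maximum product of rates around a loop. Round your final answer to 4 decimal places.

1.0635

DRK→KRn→HVN→DRK: 2.35 × 0.862 × 0.525 = 1.06349
DRK→HVN→KRn→DRK: 1.92 × 1.17 × 0.43 = 0.96595
Maximum is DRK→KRn→HVN→DRK at 1.0635; arbitrage exists.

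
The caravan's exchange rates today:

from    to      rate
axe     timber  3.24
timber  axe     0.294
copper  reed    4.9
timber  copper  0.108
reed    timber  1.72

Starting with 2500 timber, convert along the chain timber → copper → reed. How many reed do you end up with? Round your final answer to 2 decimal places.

2500 timber × 0.108 = 270 copper
270 copper × 4.9 = 1323 reed

1323.00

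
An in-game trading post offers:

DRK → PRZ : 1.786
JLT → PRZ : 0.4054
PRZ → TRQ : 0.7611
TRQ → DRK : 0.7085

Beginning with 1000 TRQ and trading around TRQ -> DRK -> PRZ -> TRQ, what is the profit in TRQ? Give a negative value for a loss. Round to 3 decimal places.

-36.919

1000 TRQ × 0.7085 = 708.5 DRK
708.5 DRK × 1.786 = 1265.381 PRZ
1265.381 PRZ × 0.7611 = 963.0814791 TRQ
Net change: 963.0814791 − 1000 = -36.9185209 TRQ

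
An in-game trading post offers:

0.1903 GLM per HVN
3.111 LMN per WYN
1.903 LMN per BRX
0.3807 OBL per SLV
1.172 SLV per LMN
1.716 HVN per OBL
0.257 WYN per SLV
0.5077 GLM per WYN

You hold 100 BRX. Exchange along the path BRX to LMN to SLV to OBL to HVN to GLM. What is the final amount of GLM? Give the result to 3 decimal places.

100 BRX × 1.903 = 190.3 LMN
190.3 LMN × 1.172 = 223.0316 SLV
223.0316 SLV × 0.3807 = 84.90813012 OBL
84.90813012 OBL × 1.716 = 145.70235128592 HVN
145.70235128592 HVN × 0.1903 = 27.727157449710576 GLM

27.727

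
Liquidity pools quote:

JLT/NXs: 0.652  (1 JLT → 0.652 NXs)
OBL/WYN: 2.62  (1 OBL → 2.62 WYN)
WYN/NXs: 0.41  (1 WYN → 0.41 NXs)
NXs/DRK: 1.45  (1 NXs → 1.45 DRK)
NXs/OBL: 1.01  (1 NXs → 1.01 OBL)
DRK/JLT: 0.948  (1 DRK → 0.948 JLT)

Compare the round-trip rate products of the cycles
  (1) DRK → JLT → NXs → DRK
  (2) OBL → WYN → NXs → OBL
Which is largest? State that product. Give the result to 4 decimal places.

(1) 0.948 × 0.652 × 1.45 = 0.89624
(2) 2.62 × 0.41 × 1.01 = 1.08494
Highest is cycle (2) at 1.0849 (>1, arbitrage).

1.0849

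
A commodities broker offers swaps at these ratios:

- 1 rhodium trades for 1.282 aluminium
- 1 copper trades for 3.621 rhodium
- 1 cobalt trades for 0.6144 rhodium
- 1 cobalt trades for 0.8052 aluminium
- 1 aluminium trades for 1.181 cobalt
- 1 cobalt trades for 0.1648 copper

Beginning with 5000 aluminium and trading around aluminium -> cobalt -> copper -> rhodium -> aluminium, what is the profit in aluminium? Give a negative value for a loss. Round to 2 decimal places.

-482.55

5000 aluminium × 1.181 = 5905 cobalt
5905 cobalt × 0.1648 = 973.144 copper
973.144 copper × 3.621 = 3523.754424 rhodium
3523.754424 rhodium × 1.282 = 4517.453171568 aluminium
Net change: 4517.453171568 − 5000 = -482.546828432 aluminium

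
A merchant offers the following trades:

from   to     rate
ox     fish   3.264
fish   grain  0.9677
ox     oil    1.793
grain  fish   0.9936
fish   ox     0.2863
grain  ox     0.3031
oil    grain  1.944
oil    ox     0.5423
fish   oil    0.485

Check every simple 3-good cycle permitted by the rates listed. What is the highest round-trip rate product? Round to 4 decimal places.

1.0565

grain→ox→oil→grain: 0.3031 × 1.793 × 1.944 = 1.05648
grain→ox→fish→grain: 0.3031 × 3.264 × 0.9677 = 0.95736
grain→fish→oil→grain: 0.9936 × 0.485 × 1.944 = 0.93681
fish→oil→ox→fish: 0.485 × 0.5423 × 3.264 = 0.85848
Maximum is grain→ox→oil→grain at 1.0565; arbitrage exists.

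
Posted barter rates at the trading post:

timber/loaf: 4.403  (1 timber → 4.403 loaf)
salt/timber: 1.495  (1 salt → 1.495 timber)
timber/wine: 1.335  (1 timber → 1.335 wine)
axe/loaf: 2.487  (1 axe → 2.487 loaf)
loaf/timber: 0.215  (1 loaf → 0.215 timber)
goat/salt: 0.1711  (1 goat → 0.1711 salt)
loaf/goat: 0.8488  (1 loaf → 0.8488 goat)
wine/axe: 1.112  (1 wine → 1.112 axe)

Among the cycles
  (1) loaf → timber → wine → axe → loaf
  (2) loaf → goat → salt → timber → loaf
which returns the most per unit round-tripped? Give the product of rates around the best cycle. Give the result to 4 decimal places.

0.9560

(1) 0.215 × 1.335 × 1.112 × 2.487 = 0.79378
(2) 0.8488 × 0.1711 × 1.495 × 4.403 = 0.95597
Highest is cycle (2) at 0.9560 (≤1, no arbitrage).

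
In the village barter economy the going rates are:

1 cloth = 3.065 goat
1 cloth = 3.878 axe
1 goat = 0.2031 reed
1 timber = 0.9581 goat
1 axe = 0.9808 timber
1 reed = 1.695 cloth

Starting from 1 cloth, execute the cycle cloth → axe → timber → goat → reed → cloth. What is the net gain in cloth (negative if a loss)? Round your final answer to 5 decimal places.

0.25452

1 cloth × 3.878 = 3.878 axe
3.878 axe × 0.9808 = 3.8035424 timber
3.8035424 timber × 0.9581 = 3.64417397344 goat
3.64417397344 goat × 0.2031 = 0.740131734005664 reed
0.740131734005664 reed × 1.695 = 1.25452328913960048 cloth
Net change: 1.25452328913960048 − 1 = 0.25452328913960048 cloth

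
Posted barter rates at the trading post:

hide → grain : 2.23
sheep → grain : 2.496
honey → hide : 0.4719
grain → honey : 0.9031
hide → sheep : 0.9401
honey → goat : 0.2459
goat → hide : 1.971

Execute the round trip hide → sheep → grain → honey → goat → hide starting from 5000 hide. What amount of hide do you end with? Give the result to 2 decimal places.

5135.35

5000 hide × 0.9401 = 4700.5 sheep
4700.5 sheep × 2.496 = 11732.448 grain
11732.448 grain × 0.9031 = 10595.5737888 honey
10595.5737888 honey × 0.2459 = 2605.45159466592 goat
2605.45159466592 goat × 1.971 = 5135.34509308652832 hide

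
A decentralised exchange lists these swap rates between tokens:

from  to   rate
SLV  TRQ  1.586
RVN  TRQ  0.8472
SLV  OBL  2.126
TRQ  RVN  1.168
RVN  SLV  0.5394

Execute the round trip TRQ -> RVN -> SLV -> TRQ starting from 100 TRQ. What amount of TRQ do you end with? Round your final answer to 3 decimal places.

99.921

100 TRQ × 1.168 = 116.8 RVN
116.8 RVN × 0.5394 = 63.00192 SLV
63.00192 SLV × 1.586 = 99.92104512 TRQ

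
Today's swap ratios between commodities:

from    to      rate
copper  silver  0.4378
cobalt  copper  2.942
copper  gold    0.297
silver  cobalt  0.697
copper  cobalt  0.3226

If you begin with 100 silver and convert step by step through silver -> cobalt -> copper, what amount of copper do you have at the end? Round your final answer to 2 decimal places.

205.06

100 silver × 0.697 = 69.7 cobalt
69.7 cobalt × 2.942 = 205.0574 copper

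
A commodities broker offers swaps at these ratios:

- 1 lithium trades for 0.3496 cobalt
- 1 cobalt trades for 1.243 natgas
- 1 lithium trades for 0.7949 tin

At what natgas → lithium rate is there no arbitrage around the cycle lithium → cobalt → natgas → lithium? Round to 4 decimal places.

2.3012

Known legs of the cycle: 0.3496 × 1.243 = 0.4345528
For no arbitrage the full-cycle product must be 1, so the missing rate is 1 / 0.4345528 ≈ 2.301216.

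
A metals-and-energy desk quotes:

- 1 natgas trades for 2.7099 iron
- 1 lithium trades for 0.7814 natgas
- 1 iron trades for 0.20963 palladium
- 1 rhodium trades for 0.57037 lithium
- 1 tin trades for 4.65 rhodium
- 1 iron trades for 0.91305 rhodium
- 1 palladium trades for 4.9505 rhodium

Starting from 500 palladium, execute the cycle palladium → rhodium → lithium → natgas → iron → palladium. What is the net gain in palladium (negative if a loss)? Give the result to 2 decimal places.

500 palladium × 4.9505 = 2475.25 rhodium
2475.25 rhodium × 0.57037 = 1411.8083425 lithium
1411.8083425 lithium × 0.7814 = 1103.1870388295 natgas
1103.1870388295 natgas × 2.7099 = 2989.52655652406205 iron
2989.52655652406205 iron × 0.20963 = 626.6944520441391275415 palladium
Net change: 626.6944520441391275415 − 500 = 126.6944520441391275415 palladium

126.69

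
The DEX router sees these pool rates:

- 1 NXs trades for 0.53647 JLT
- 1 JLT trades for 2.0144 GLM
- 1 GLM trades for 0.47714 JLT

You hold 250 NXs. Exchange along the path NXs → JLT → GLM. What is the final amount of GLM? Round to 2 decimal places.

250 NXs × 0.53647 = 134.1175 JLT
134.1175 JLT × 2.0144 = 270.166292 GLM

270.17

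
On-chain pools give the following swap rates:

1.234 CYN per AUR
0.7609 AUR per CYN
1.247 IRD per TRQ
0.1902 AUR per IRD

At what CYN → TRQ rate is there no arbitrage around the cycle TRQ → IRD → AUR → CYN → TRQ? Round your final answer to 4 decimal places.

Known legs of the cycle: 1.247 × 0.1902 × 1.234 = 0.2926793796
For no arbitrage the full-cycle product must be 1, so the missing rate is 1 / 0.2926793796 ≈ 3.416708.

3.4167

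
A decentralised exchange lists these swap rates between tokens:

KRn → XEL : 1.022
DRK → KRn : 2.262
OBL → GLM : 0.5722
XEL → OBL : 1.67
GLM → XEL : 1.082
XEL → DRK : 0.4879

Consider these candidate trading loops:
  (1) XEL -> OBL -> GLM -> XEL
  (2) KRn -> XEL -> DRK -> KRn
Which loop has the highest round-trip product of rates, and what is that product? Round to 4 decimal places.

(1) 1.67 × 0.5722 × 1.082 = 1.03393
(2) 1.022 × 0.4879 × 2.262 = 1.12791
Highest is cycle (2) at 1.1279 (>1, arbitrage).

1.1279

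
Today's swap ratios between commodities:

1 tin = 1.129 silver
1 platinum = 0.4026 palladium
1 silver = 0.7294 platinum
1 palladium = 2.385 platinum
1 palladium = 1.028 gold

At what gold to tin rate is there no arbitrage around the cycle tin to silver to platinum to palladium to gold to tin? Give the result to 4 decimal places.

Known legs of the cycle: 1.129 × 0.7294 × 0.4026 × 1.028 = 0.34082118814128
For no arbitrage the full-cycle product must be 1, so the missing rate is 1 / 0.34082118814128 ≈ 2.934090.

2.9341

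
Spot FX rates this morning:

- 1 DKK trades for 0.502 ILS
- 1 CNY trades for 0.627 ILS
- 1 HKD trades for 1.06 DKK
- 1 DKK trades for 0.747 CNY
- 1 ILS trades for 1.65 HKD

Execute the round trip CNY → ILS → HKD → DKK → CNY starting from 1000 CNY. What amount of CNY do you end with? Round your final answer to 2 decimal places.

819.18

1000 CNY × 0.627 = 627 ILS
627 ILS × 1.65 = 1034.55 HKD
1034.55 HKD × 1.06 = 1096.623 DKK
1096.623 DKK × 0.747 = 819.177381 CNY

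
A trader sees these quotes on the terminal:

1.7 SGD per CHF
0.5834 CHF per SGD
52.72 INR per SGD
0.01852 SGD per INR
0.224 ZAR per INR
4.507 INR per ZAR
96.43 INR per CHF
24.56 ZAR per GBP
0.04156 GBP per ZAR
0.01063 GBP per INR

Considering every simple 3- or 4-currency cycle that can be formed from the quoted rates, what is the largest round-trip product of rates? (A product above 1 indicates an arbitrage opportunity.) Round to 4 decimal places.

GBP→ZAR→INR→GBP: 24.56 × 4.507 × 0.01063 = 1.17666
INR→SGD→CHF→INR: 0.01852 × 0.5834 × 96.43 = 1.04188
Maximum is GBP→ZAR→INR→GBP at 1.1767; arbitrage exists.

1.1767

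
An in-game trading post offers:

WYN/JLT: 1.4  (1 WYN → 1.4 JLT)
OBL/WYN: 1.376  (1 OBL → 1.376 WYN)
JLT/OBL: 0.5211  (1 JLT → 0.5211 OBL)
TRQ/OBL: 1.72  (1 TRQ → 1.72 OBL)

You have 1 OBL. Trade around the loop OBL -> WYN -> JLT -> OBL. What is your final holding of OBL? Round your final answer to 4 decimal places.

1.0038

1 OBL × 1.376 = 1.376 WYN
1.376 WYN × 1.4 = 1.9264 JLT
1.9264 JLT × 0.5211 = 1.00384704 OBL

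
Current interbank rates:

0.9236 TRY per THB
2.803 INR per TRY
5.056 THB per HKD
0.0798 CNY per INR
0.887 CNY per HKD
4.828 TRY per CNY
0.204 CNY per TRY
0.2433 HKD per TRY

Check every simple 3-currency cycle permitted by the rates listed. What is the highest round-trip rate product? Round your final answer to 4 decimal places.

1.1361

HKD→THB→TRY→HKD: 5.056 × 0.9236 × 0.2433 = 1.13614
TRY→INR→CNY→TRY: 2.803 × 0.0798 × 4.828 = 1.07992
HKD→CNY→TRY→HKD: 0.887 × 4.828 × 0.2433 = 1.04192
Maximum is HKD→THB→TRY→HKD at 1.1361; arbitrage exists.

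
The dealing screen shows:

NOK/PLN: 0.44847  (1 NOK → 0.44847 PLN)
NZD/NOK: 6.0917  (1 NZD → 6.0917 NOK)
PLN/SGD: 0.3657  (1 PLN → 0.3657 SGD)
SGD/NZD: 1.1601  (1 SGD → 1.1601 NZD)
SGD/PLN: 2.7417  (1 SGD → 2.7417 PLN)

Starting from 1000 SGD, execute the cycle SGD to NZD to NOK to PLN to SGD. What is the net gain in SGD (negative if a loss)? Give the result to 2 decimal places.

1000 SGD × 1.1601 = 1160.1 NZD
1160.1 NZD × 6.0917 = 7066.98117 NOK
7066.98117 NOK × 0.44847 = 3169.3290453099 PLN
3169.3290453099 PLN × 0.3657 = 1159.02363186983043 SGD
Net change: 1159.02363186983043 − 1000 = 159.02363186983043 SGD

159.02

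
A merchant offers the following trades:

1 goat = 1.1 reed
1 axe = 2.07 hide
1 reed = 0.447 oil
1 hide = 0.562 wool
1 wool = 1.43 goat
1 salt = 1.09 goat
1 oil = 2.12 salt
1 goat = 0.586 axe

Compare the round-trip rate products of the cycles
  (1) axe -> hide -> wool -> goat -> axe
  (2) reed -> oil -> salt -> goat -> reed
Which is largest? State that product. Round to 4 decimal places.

1.1362

(1) 2.07 × 0.562 × 1.43 × 0.586 = 0.97486
(2) 0.447 × 2.12 × 1.09 × 1.1 = 1.13622
Highest is cycle (2) at 1.1362 (>1, arbitrage).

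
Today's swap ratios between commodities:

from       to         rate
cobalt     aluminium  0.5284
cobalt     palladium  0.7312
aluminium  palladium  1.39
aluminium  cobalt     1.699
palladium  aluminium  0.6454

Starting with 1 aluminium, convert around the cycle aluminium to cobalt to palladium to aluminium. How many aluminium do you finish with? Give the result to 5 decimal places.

0.80179

1 aluminium × 1.699 = 1.699 cobalt
1.699 cobalt × 0.7312 = 1.2423088 palladium
1.2423088 palladium × 0.6454 = 0.80178609952 aluminium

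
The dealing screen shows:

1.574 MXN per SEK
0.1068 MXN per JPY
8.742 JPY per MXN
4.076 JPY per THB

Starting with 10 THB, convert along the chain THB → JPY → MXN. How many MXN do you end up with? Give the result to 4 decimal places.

4.3532

10 THB × 4.076 = 40.76 JPY
40.76 JPY × 0.1068 = 4.353168 MXN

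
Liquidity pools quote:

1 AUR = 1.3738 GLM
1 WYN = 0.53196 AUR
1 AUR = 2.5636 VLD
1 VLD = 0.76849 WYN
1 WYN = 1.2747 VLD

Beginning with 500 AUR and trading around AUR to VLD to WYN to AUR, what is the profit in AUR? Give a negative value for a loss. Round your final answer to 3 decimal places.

500 AUR × 2.5636 = 1281.8 VLD
1281.8 VLD × 0.76849 = 985.050482 WYN
985.050482 WYN × 0.53196 = 524.00745440472 AUR
Net change: 524.00745440472 − 500 = 24.00745440472 AUR

24.007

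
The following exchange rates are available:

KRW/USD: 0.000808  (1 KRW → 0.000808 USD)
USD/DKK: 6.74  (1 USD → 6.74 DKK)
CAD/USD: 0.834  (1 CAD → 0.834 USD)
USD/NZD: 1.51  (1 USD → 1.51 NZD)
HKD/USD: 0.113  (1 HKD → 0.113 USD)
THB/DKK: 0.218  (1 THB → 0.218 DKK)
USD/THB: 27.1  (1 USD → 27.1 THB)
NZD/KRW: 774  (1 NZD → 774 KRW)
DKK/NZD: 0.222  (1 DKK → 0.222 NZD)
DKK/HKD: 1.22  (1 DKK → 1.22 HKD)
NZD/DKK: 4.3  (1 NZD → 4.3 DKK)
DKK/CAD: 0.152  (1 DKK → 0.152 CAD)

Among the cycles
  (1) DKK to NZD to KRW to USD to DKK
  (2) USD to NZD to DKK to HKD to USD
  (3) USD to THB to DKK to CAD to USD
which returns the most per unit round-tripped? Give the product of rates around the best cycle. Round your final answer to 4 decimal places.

(1) 0.222 × 774 × 0.000808 × 6.74 = 0.93576
(2) 1.51 × 4.3 × 1.22 × 0.113 = 0.89512
(3) 27.1 × 0.218 × 0.152 × 0.834 = 0.74892
Highest is cycle (1) at 0.9358 (≤1, no arbitrage).

0.9358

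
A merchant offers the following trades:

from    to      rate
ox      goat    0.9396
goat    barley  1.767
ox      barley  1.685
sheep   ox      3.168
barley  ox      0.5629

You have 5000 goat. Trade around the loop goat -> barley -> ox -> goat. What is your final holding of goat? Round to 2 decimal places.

4672.84

5000 goat × 1.767 = 8835 barley
8835 barley × 0.5629 = 4973.2215 ox
4973.2215 ox × 0.9396 = 4672.8389214 goat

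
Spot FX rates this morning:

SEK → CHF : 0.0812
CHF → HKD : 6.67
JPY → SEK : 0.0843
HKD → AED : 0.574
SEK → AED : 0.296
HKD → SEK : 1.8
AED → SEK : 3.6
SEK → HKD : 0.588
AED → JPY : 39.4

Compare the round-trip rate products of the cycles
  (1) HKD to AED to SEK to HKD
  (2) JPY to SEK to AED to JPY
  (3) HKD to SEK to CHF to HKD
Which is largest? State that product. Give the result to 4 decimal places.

(1) 0.574 × 3.6 × 0.588 = 1.21504
(2) 0.0843 × 0.296 × 39.4 = 0.98314
(3) 1.8 × 0.0812 × 6.67 = 0.97489
Highest is cycle (1) at 1.2150 (>1, arbitrage).

1.2150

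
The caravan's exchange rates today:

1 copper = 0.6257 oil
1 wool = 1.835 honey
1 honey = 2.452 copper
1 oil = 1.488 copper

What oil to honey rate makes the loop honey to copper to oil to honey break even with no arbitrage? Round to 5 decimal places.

Known legs of the cycle: 2.452 × 0.6257 = 1.5342164
For no arbitrage the full-cycle product must be 1, so the missing rate is 1 / 1.5342164 ≈ 0.6517985.

0.65180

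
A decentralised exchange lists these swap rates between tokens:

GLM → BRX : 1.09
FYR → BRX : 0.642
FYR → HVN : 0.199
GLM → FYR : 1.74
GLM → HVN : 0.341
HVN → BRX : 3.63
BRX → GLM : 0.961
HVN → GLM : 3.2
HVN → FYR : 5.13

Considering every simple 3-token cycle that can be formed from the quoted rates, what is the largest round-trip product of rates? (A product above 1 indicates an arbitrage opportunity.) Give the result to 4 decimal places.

1.1896

HVN→BRX→GLM→HVN: 3.63 × 0.961 × 0.341 = 1.18955
FYR→HVN→GLM→FYR: 0.199 × 3.2 × 1.74 = 1.10803
FYR→BRX→GLM→FYR: 0.642 × 0.961 × 1.74 = 1.07351
Maximum is HVN→BRX→GLM→HVN at 1.1896; arbitrage exists.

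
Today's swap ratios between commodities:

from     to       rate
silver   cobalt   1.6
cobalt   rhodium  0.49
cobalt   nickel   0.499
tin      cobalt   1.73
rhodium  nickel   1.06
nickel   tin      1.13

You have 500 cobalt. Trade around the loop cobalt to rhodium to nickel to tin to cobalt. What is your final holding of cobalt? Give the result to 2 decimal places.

507.69

500 cobalt × 0.49 = 245 rhodium
245 rhodium × 1.06 = 259.7 nickel
259.7 nickel × 1.13 = 293.461 tin
293.461 tin × 1.73 = 507.68753 cobalt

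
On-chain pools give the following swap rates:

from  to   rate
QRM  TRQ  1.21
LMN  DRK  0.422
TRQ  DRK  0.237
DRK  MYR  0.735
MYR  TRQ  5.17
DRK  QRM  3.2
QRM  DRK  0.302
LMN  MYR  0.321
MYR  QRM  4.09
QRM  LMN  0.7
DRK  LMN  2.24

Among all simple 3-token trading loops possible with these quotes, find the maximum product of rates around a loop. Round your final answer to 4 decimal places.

0.9453

QRM→LMN→DRK→QRM: 0.7 × 0.422 × 3.2 = 0.94528
QRM→LMN→MYR→QRM: 0.7 × 0.321 × 4.09 = 0.91902
TRQ→DRK→QRM→TRQ: 0.237 × 3.2 × 1.21 = 0.91766
QRM→DRK→MYR→QRM: 0.302 × 0.735 × 4.09 = 0.90786
TRQ→DRK→MYR→TRQ: 0.237 × 0.735 × 5.17 = 0.90059
Maximum is QRM→LMN→DRK→QRM at 0.9453; no arbitrage — every cycle loses value.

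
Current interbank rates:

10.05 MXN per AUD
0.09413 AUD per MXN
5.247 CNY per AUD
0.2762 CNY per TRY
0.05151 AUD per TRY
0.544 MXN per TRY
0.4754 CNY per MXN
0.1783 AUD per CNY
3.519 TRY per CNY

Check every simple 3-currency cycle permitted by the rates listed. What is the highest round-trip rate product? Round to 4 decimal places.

0.9511

AUD→CNY→TRY→AUD: 5.247 × 3.519 × 0.05151 = 0.95109
MXN→CNY→TRY→MXN: 0.4754 × 3.519 × 0.544 = 0.91008
MXN→CNY→AUD→MXN: 0.4754 × 0.1783 × 10.05 = 0.85188
Maximum is AUD→CNY→TRY→AUD at 0.9511; no arbitrage — every cycle loses value.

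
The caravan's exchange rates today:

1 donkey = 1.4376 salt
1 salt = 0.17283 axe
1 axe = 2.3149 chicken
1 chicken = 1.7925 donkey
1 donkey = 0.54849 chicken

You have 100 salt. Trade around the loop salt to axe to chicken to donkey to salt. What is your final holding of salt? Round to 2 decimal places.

100 salt × 0.17283 = 17.283 axe
17.283 axe × 2.3149 = 40.0084167 chicken
40.0084167 chicken × 1.7925 = 71.71508693475 donkey
71.71508693475 donkey × 1.4376 = 103.0976089773966 salt

103.10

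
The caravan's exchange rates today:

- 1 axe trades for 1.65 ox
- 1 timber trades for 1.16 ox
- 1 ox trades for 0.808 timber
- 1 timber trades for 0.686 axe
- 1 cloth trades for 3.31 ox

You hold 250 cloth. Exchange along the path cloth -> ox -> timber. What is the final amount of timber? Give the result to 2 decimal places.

668.62

250 cloth × 3.31 = 827.5 ox
827.5 ox × 0.808 = 668.62 timber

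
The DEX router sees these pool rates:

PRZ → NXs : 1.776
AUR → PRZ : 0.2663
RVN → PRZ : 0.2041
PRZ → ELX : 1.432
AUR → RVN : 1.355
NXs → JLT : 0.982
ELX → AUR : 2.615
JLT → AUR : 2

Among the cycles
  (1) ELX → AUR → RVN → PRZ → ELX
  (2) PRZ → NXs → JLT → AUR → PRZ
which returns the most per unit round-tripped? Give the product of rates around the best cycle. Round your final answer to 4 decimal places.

(1) 2.615 × 1.355 × 0.2041 × 1.432 = 1.03561
(2) 1.776 × 0.982 × 2 × 0.2663 = 0.92887
Highest is cycle (1) at 1.0356 (>1, arbitrage).

1.0356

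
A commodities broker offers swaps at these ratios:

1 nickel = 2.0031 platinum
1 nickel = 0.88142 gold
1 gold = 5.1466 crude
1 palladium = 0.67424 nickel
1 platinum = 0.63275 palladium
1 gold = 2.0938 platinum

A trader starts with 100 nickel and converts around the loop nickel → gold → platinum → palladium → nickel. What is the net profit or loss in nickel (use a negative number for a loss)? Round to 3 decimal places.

100 nickel × 0.88142 = 88.142 gold
88.142 gold × 2.0938 = 184.5517196 platinum
184.5517196 platinum × 0.63275 = 116.7751005769 palladium
116.7751005769 palladium × 0.67424 = 78.734443812969056 nickel
Net change: 78.734443812969056 − 100 = -21.265556187030944 nickel

-21.266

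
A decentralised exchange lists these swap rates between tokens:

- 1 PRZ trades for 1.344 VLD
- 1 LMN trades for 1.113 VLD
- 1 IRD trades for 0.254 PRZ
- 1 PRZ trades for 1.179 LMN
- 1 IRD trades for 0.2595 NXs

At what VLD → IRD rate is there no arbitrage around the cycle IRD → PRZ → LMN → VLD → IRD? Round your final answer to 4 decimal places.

Known legs of the cycle: 0.254 × 1.179 × 1.113 = 0.333305658
For no arbitrage the full-cycle product must be 1, so the missing rate is 1 / 0.333305658 ≈ 3.000249.

3.0002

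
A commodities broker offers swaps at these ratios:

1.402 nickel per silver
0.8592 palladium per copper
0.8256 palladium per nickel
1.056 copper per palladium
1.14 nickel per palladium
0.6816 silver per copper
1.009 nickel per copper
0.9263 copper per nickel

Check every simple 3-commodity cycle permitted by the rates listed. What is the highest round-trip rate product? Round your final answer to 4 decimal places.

0.9073

copper→palladium→nickel→copper: 0.8592 × 1.14 × 0.9263 = 0.90730
silver→nickel→copper→silver: 1.402 × 0.9263 × 0.6816 = 0.88518
copper→nickel→palladium→copper: 1.009 × 0.8256 × 1.056 = 0.87968
Maximum is copper→palladium→nickel→copper at 0.9073; no arbitrage — every cycle loses value.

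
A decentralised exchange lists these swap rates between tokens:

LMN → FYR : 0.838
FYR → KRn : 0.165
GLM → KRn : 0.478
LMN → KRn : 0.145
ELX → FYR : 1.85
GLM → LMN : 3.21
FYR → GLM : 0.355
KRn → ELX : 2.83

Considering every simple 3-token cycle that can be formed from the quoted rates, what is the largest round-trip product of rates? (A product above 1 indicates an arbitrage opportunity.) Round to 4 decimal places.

LMN→FYR→GLM→LMN: 0.838 × 0.355 × 3.21 = 0.95494
FYR→KRn→ELX→FYR: 0.165 × 2.83 × 1.85 = 0.86386
Maximum is LMN→FYR→GLM→LMN at 0.9549; no arbitrage — every cycle loses value.

0.9549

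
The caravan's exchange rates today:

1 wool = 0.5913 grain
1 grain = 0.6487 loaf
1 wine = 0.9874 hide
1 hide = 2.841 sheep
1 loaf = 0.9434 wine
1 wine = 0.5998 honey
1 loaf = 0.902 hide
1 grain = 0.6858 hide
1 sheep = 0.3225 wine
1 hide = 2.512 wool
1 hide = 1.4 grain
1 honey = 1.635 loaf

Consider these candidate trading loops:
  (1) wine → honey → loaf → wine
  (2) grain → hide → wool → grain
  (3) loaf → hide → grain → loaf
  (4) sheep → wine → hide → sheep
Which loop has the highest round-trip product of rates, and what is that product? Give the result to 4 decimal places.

(1) 0.5998 × 1.635 × 0.9434 = 0.92517
(2) 0.6858 × 2.512 × 0.5913 = 1.01865
(3) 0.902 × 1.4 × 0.6487 = 0.81918
(4) 0.3225 × 0.9874 × 2.841 = 0.90468
Highest is cycle (2) at 1.0187 (>1, arbitrage).

1.0187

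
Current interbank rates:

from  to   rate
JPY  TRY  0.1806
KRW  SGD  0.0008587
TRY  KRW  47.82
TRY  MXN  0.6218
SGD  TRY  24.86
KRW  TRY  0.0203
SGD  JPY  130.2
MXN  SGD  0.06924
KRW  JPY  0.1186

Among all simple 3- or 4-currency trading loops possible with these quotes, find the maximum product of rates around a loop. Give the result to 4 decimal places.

MXN→SGD→TRY→MXN: 0.06924 × 24.86 × 0.6218 = 1.07031
JPY→TRY→KRW→JPY: 0.1806 × 47.82 × 0.1186 = 1.02426
TRY→KRW→SGD→TRY: 47.82 × 0.0008587 × 24.86 = 1.02083
MXN→SGD→JPY→TRY→MXN: 0.06924 × 130.2 × 0.1806 × 0.6218 = 1.01236
JPY→TRY→KRW→SGD→JPY: 0.1806 × 47.82 × 0.0008587 × 130.2 = 0.96556
Maximum is MXN→SGD→TRY→MXN at 1.0703; arbitrage exists.

1.0703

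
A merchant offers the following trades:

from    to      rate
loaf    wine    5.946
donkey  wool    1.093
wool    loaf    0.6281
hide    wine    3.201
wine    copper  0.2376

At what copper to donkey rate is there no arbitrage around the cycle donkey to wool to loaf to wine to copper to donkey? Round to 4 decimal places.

1.0310

Known legs of the cycle: 1.093 × 0.6281 × 5.946 × 0.2376 = 0.96988512023568
For no arbitrage the full-cycle product must be 1, so the missing rate is 1 / 0.96988512023568 ≈ 1.031050.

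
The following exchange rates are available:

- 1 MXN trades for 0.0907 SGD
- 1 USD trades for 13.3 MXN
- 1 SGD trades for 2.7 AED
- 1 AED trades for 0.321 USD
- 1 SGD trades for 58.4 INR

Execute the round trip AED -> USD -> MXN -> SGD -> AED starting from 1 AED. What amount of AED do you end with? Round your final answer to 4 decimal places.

1 AED × 0.321 = 0.321 USD
0.321 USD × 13.3 = 4.2693 MXN
4.2693 MXN × 0.0907 = 0.38722551 SGD
0.38722551 SGD × 2.7 = 1.045508877 AED

1.0455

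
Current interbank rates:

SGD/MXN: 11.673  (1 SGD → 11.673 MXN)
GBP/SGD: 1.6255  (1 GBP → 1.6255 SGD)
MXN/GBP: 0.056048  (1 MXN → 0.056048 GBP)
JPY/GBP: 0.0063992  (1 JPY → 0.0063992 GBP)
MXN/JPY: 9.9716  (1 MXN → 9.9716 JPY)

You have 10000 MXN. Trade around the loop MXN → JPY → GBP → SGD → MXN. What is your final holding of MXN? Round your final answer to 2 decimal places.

10000 MXN × 9.9716 = 99716 JPY
99716 JPY × 0.0063992 = 638.1026272 GBP
638.1026272 GBP × 1.6255 = 1037.2358205136 SGD
1037.2358205136 SGD × 11.673 = 12107.6537328552528 MXN

12107.65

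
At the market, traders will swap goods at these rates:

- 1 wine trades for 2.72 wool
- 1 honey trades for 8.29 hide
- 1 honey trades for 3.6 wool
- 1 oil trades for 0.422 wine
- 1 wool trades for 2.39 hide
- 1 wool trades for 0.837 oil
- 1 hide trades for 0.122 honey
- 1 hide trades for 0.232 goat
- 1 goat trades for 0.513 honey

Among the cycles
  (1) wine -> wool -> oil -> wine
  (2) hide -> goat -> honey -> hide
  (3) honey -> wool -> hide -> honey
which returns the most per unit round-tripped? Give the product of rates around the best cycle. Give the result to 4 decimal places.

1.0497

(1) 2.72 × 0.837 × 0.422 = 0.96074
(2) 0.232 × 0.513 × 8.29 = 0.98664
(3) 3.6 × 2.39 × 0.122 = 1.04969
Highest is cycle (3) at 1.0497 (>1, arbitrage).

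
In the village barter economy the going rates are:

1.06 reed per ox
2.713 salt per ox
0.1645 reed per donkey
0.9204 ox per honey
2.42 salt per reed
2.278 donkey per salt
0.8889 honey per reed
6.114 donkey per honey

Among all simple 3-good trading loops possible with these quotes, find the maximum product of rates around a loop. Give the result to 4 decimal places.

donkey→reed→salt→donkey: 0.1645 × 2.42 × 2.278 = 0.90685
donkey→reed→honey→donkey: 0.1645 × 0.8889 × 6.114 = 0.89401
reed→honey→ox→reed: 0.8889 × 0.9204 × 1.06 = 0.86723
Maximum is donkey→reed→salt→donkey at 0.9068; no arbitrage — every cycle loses value.

0.9068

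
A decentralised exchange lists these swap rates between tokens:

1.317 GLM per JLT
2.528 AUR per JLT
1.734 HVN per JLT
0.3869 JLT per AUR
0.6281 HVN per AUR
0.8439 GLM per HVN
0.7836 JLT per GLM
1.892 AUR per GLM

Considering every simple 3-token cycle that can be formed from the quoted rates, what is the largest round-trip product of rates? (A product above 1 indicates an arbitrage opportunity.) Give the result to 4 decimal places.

HVN→GLM→JLT→HVN: 0.8439 × 0.7836 × 1.734 = 1.14666
HVN→GLM→AUR→HVN: 0.8439 × 1.892 × 0.6281 = 1.00286
GLM→AUR→JLT→GLM: 1.892 × 0.3869 × 1.317 = 0.96406
Maximum is HVN→GLM→JLT→HVN at 1.1467; arbitrage exists.

1.1467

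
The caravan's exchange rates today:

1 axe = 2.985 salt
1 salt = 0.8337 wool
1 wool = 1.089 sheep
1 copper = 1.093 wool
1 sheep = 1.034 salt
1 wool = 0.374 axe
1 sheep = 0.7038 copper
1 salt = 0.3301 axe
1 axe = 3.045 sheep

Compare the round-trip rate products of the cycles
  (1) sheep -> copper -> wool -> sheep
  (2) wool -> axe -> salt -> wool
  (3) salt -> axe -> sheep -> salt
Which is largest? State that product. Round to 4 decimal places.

1.0393

(1) 0.7038 × 1.093 × 1.089 = 0.83772
(2) 0.374 × 2.985 × 0.8337 = 0.93073
(3) 0.3301 × 3.045 × 1.034 = 1.03933
Highest is cycle (3) at 1.0393 (>1, arbitrage).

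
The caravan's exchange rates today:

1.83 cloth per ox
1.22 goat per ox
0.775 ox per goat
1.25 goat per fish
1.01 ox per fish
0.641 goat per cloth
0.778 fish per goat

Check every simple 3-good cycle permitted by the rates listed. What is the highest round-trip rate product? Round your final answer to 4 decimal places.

fish→ox→goat→fish: 1.01 × 1.22 × 0.778 = 0.95865
cloth→goat→ox→cloth: 0.641 × 0.775 × 1.83 = 0.90910
Maximum is fish→ox→goat→fish at 0.9587; no arbitrage — every cycle loses value.

0.9587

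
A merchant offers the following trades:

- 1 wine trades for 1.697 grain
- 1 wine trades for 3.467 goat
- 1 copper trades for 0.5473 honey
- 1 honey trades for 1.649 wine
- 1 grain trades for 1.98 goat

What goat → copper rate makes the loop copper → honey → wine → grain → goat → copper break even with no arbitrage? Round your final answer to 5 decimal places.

Known legs of the cycle: 0.5473 × 1.649 × 1.697 × 1.98 = 3.032446421862
For no arbitrage the full-cycle product must be 1, so the missing rate is 1 / 3.032446421862 ≈ 0.3297667.

0.32977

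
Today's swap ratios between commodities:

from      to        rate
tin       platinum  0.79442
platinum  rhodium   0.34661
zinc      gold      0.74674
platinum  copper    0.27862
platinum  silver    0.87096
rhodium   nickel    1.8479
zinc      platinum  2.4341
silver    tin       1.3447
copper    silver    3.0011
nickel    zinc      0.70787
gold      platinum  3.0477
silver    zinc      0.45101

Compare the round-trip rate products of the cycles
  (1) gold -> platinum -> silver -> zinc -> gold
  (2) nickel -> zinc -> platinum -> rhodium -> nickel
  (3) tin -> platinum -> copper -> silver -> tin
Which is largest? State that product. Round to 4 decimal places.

(1) 3.0477 × 0.87096 × 0.45101 × 0.74674 = 0.89398
(2) 0.70787 × 2.4341 × 0.34661 × 1.8479 = 1.10360
(3) 0.79442 × 0.27862 × 3.0011 × 1.3447 = 0.89324
Highest is cycle (2) at 1.1036 (>1, arbitrage).

1.1036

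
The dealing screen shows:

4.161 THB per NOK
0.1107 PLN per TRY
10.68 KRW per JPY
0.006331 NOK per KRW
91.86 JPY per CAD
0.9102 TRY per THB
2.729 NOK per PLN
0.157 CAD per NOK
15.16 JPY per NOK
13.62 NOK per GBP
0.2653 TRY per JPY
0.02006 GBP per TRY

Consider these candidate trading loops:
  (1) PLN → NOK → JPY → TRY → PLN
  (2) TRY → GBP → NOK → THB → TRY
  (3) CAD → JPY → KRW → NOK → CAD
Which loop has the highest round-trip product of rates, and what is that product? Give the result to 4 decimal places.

(1) 2.729 × 15.16 × 0.2653 × 0.1107 = 1.21503
(2) 0.02006 × 13.62 × 4.161 × 0.9102 = 1.03477
(3) 91.86 × 10.68 × 0.006331 × 0.157 = 0.97515
Highest is cycle (1) at 1.2150 (>1, arbitrage).

1.2150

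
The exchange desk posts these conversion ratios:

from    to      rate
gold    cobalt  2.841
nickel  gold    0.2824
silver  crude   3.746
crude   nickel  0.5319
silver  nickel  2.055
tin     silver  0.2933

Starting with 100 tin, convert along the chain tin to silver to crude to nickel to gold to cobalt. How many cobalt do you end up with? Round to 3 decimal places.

46.886

100 tin × 0.2933 = 29.33 silver
29.33 silver × 3.746 = 109.87018 crude
109.87018 crude × 0.5319 = 58.439948742 nickel
58.439948742 nickel × 0.2824 = 16.5034415247408 gold
16.5034415247408 gold × 2.841 = 46.8862773717886128 cobalt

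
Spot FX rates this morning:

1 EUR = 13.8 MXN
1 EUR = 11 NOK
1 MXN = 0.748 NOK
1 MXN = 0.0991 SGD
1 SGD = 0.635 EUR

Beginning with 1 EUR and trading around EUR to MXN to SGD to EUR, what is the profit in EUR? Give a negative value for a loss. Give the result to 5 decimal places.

1 EUR × 13.8 = 13.8 MXN
13.8 MXN × 0.0991 = 1.36758 SGD
1.36758 SGD × 0.635 = 0.8684133 EUR
Net change: 0.8684133 − 1 = -0.1315867 EUR

-0.13159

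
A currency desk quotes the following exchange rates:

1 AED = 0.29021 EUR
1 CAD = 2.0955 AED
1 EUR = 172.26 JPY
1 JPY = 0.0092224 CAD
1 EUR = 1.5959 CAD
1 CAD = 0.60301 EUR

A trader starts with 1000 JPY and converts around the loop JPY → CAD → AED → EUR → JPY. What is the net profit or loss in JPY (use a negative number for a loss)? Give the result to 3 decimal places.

1000 JPY × 0.0092224 = 9.2224 CAD
9.2224 CAD × 2.0955 = 19.3255392 AED
19.3255392 AED × 0.29021 = 5.608464731232 EUR
5.608464731232 EUR × 172.26 = 966.11413460202432 JPY
Net change: 966.11413460202432 − 1000 = -33.88586539797568 JPY

-33.886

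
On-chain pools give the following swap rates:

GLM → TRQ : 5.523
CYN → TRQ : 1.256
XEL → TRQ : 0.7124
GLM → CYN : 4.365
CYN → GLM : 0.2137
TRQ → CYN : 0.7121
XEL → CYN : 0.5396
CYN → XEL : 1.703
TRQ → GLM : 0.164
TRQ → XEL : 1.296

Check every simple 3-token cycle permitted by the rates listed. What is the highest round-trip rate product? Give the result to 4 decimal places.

CYN→TRQ→GLM→CYN: 1.256 × 0.164 × 4.365 = 0.89912
XEL→CYN→TRQ→XEL: 0.5396 × 1.256 × 1.296 = 0.87835
XEL→TRQ→CYN→XEL: 0.7124 × 0.7121 × 1.703 = 0.86393
CYN→GLM→TRQ→CYN: 0.2137 × 5.523 × 0.7121 = 0.84047
Maximum is CYN→TRQ→GLM→CYN at 0.8991; no arbitrage — every cycle loses value.

0.8991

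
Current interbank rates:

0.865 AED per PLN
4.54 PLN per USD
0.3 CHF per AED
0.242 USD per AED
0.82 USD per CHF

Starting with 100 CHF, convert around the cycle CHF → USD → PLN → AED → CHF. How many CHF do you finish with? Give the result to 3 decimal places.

96.607

100 CHF × 0.82 = 82 USD
82 USD × 4.54 = 372.28 PLN
372.28 PLN × 0.865 = 322.0222 AED
322.0222 AED × 0.3 = 96.60666 CHF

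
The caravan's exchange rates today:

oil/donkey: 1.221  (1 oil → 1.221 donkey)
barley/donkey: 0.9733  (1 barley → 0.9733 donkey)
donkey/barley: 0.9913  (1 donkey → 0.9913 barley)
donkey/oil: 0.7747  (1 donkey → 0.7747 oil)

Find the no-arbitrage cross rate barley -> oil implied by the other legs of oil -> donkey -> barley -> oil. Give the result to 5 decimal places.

0.82619

Known legs of the cycle: 1.221 × 0.9913 = 1.2103773
For no arbitrage the full-cycle product must be 1, so the missing rate is 1 / 1.2103773 ≈ 0.8261887.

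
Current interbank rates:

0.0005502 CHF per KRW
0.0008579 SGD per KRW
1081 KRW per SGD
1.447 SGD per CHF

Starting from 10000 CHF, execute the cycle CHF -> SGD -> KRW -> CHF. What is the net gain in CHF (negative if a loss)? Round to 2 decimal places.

-1393.73

10000 CHF × 1.447 = 14470 SGD
14470 SGD × 1081 = 15642070 KRW
15642070 KRW × 0.0005502 = 8606.266914 CHF
Net change: 8606.266914 − 10000 = -1393.733086 CHF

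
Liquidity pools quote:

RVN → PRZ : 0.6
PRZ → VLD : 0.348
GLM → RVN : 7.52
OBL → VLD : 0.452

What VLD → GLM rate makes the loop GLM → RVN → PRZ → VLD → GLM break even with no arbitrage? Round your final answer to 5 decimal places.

Known legs of the cycle: 7.52 × 0.6 × 0.348 = 1.570176
For no arbitrage the full-cycle product must be 1, so the missing rate is 1 / 1.570176 ≈ 0.6368713.

0.63687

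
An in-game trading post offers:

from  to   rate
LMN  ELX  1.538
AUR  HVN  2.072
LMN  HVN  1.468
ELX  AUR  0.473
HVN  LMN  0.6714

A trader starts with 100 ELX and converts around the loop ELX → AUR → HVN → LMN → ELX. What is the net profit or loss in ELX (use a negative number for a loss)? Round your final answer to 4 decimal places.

100 ELX × 0.473 = 47.3 AUR
47.3 AUR × 2.072 = 98.0056 HVN
98.0056 HVN × 0.6714 = 65.80095984 LMN
65.80095984 LMN × 1.538 = 101.20187623392 ELX
Net change: 101.20187623392 − 100 = 1.20187623392 ELX

1.2019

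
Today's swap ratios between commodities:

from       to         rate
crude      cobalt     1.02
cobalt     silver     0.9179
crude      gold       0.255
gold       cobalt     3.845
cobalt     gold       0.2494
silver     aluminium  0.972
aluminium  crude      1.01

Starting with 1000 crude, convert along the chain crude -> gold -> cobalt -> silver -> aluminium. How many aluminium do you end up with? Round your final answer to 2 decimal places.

874.78

1000 crude × 0.255 = 255 gold
255 gold × 3.845 = 980.475 cobalt
980.475 cobalt × 0.9179 = 899.9780025 silver
899.9780025 silver × 0.972 = 874.77861843 aluminium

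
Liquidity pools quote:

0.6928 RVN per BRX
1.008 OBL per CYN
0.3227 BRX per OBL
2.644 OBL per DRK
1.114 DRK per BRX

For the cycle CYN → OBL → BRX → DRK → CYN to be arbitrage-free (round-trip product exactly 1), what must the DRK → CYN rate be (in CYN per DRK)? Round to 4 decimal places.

2.7597

Known legs of the cycle: 1.008 × 0.3227 × 1.114 = 0.3623637024
For no arbitrage the full-cycle product must be 1, so the missing rate is 1 / 0.3623637024 ≈ 2.759658.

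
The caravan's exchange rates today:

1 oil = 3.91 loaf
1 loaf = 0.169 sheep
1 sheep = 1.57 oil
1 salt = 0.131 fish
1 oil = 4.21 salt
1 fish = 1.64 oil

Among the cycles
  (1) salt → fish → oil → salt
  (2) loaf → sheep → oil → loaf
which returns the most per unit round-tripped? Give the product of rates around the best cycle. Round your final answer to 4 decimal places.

(1) 0.131 × 1.64 × 4.21 = 0.90448
(2) 0.169 × 1.57 × 3.91 = 1.03744
Highest is cycle (2) at 1.0374 (>1, arbitrage).

1.0374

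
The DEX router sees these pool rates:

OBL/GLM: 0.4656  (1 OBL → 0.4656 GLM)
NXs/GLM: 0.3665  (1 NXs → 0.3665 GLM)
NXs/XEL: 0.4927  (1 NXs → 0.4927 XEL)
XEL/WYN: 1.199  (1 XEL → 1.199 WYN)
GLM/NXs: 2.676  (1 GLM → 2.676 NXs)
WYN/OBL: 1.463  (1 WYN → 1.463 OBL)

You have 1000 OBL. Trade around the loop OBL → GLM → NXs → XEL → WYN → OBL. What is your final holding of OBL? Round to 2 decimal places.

1076.83

1000 OBL × 0.4656 = 465.6 GLM
465.6 GLM × 2.676 = 1245.9456 NXs
1245.9456 NXs × 0.4927 = 613.87739712 XEL
613.87739712 XEL × 1.199 = 736.03899914688 WYN
736.03899914688 WYN × 1.463 = 1076.82505575188544 OBL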